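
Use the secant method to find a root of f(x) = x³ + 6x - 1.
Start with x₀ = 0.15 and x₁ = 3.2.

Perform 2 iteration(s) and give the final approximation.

f(x) = x³ + 6x - 1
x₀ = 0.15, x₁ = 3.2

Secant formula: x_{n+1} = x_n - f(x_n)(x_n - x_{n-1})/(f(x_n) - f(x_{n-1}))

Iteration 1:
  f(0.150000) = -0.096625
  f(3.200000) = 50.968000
  x_2 = 3.200000 - 50.968000×(3.200000 - 0.150000)/(50.968000 - (-0.096625))
       = 0.155771
Iteration 2:
  f(3.200000) = 50.968000
  f(0.155771) = -0.061593
  x_3 = 0.155771 - (-0.061593)×(0.155771 - 3.200000)/(-0.061593 - 50.968000)
       = 0.159446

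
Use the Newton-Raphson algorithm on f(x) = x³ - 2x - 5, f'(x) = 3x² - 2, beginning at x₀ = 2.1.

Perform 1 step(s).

f(x) = x³ - 2x - 5
f'(x) = 3x² - 2
x₀ = 2.1

Newton-Raphson formula: x_{n+1} = x_n - f(x_n)/f'(x_n)

Iteration 1:
  f(2.100000) = 0.061000
  f'(2.100000) = 11.230000
  x_1 = 2.100000 - 0.061000/11.230000 = 2.094568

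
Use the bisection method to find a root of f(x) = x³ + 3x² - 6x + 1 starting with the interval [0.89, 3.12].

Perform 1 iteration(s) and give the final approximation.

f(x) = x³ + 3x² - 6x + 1
Initial interval: [0.89, 3.12]

Iteration 1:
  c_1 = (0.890000 + 3.120000)/2 = 2.005000
  f(c_1) = f(2.005000) = 9.090225
  f(a) × f(c) < 0, new interval: [0.890000, 2.005000]

After 1 iteration(s), the approximation is c_1 = 2.005000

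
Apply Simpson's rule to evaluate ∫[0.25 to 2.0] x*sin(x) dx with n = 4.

f(x) = x*sin(x)
a = 0.25, b = 2.0, n = 4
h = (b - a)/n = 0.437500

Simpson's rule: (h/3)[f(x₀) + 4f(x₁) + 2f(x₂) + ... + f(xₙ)]

x_0 = 0.2500, f(x_0) = 0.061851, coefficient = 1
x_1 = 0.6875, f(x_1) = 0.436292, coefficient = 4
x_2 = 1.1250, f(x_2) = 1.015051, coefficient = 2
x_3 = 1.5625, f(x_3) = 1.562446, coefficient = 4
x_4 = 2.0000, f(x_4) = 1.818595, coefficient = 1

I ≈ (0.437500/3) × 11.905502 = 1.736219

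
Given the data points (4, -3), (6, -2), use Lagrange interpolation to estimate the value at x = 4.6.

Lagrange interpolation formula:
P(x) = Σ yᵢ × Lᵢ(x)
where Lᵢ(x) = Π_{j≠i} (x - xⱼ)/(xᵢ - xⱼ)

L_0(4.6) = (4.6 - 6)/(4 - 6) = 0.700000
L_1(4.6) = (4.6 - 4)/(6 - 4) = 0.300000

P(4.6) = (-3)×L_0(4.6) + (-2)×L_1(4.6)
P(4.6) = -2.700000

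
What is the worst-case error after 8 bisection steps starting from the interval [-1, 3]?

Bisection error bound: |error| ≤ (b-a)/2^n
|error| ≤ (3 - (-1))/2^8 = 4/2^8
|error| ≤ 0.0156250000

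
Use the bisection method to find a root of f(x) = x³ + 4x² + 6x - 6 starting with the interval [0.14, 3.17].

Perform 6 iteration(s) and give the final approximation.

f(x) = x³ + 4x² + 6x - 6
Initial interval: [0.14, 3.17]

Iteration 1:
  c_1 = (0.140000 + 3.170000)/2 = 1.655000
  f(c_1) = f(1.655000) = 19.419186
  f(a) × f(c) < 0, new interval: [0.140000, 1.655000]
Iteration 2:
  c_2 = (0.140000 + 1.655000)/2 = 0.897500
  f(c_2) = f(0.897500) = 3.329967
  f(a) × f(c) < 0, new interval: [0.140000, 0.897500]
Iteration 3:
  c_3 = (0.140000 + 0.897500)/2 = 0.518750
  f(c_3) = f(0.518750) = -1.671497
  f(a) × f(c) ≥ 0, new interval: [0.518750, 0.897500]
Iteration 4:
  c_4 = (0.518750 + 0.897500)/2 = 0.708125
  f(c_4) = f(0.708125) = 0.609597
  f(a) × f(c) < 0, new interval: [0.518750, 0.708125]
Iteration 5:
  c_5 = (0.518750 + 0.708125)/2 = 0.613438
  f(c_5) = f(0.613438) = -0.583313
  f(a) × f(c) ≥ 0, new interval: [0.613438, 0.708125]
Iteration 6:
  c_6 = (0.613438 + 0.708125)/2 = 0.660781
  f(c_6) = f(0.660781) = -0.000267
  f(a) × f(c) ≥ 0, new interval: [0.660781, 0.708125]

After 6 iteration(s), the approximation is c_6 = 0.660781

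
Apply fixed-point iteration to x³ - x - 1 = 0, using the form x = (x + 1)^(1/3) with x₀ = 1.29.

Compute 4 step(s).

Equation: x³ - x - 1 = 0
Fixed-point form: x = (x + 1)^(1/3)
x₀ = 1.29

x_1 = g(1.290000) = 1.318090
x_2 = g(1.318090) = 1.323458
x_3 = g(1.323458) = 1.324479
x_4 = g(1.324479) = 1.324672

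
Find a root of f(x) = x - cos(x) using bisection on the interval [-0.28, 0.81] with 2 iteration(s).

f(x) = x - cos(x)
Initial interval: [-0.28, 0.81]

Iteration 1:
  c_1 = (-0.280000 + 0.810000)/2 = 0.265000
  f(c_1) = f(0.265000) = -0.700093
  f(a) × f(c) ≥ 0, new interval: [0.265000, 0.810000]
Iteration 2:
  c_2 = (0.265000 + 0.810000)/2 = 0.537500
  f(c_2) = f(0.537500) = -0.321491
  f(a) × f(c) ≥ 0, new interval: [0.537500, 0.810000]

After 2 iteration(s), the approximation is c_2 = 0.537500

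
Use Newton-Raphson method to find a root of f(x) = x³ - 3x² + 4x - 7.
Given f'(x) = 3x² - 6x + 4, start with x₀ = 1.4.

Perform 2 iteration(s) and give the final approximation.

f(x) = x³ - 3x² + 4x - 7
f'(x) = 3x² - 6x + 4
x₀ = 1.4

Newton-Raphson formula: x_{n+1} = x_n - f(x_n)/f'(x_n)

Iteration 1:
  f(1.400000) = -4.536000
  f'(1.400000) = 1.480000
  x_1 = 1.400000 - (-4.536000)/1.480000 = 4.464865
Iteration 2:
  f(4.464865) = 40.061567
  f'(4.464865) = 37.015866
  x_2 = 4.464865 - 40.061567/37.015866 = 3.382584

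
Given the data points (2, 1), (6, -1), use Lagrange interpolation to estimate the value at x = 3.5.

Lagrange interpolation formula:
P(x) = Σ yᵢ × Lᵢ(x)
where Lᵢ(x) = Π_{j≠i} (x - xⱼ)/(xᵢ - xⱼ)

L_0(3.5) = (3.5 - 6)/(2 - 6) = 0.625000
L_1(3.5) = (3.5 - 2)/(6 - 2) = 0.375000

P(3.5) = 1×L_0(3.5) + (-1)×L_1(3.5)
P(3.5) = 0.250000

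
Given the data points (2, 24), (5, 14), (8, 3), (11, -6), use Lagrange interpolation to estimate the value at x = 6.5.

Lagrange interpolation formula:
P(x) = Σ yᵢ × Lᵢ(x)
where Lᵢ(x) = Π_{j≠i} (x - xⱼ)/(xᵢ - xⱼ)

L_0(6.5) = (6.5 - 5)/(2 - 5) × (6.5 - 8)/(2 - 8) × (6.5 - 11)/(2 - 11) = -0.062500
L_1(6.5) = (6.5 - 2)/(5 - 2) × (6.5 - 8)/(5 - 8) × (6.5 - 11)/(5 - 11) = 0.562500
L_2(6.5) = (6.5 - 2)/(8 - 2) × (6.5 - 5)/(8 - 5) × (6.5 - 11)/(8 - 11) = 0.562500
L_3(6.5) = (6.5 - 2)/(11 - 2) × (6.5 - 5)/(11 - 5) × (6.5 - 8)/(11 - 8) = -0.062500

P(6.5) = 24×L_0(6.5) + 14×L_1(6.5) + 3×L_2(6.5) + (-6)×L_3(6.5)
P(6.5) = 8.437500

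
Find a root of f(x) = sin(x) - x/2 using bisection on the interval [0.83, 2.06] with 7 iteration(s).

f(x) = sin(x) - x/2
Initial interval: [0.83, 2.06]

Iteration 1:
  c_1 = (0.830000 + 2.060000)/2 = 1.445000
  f(c_1) = f(1.445000) = 0.269598
  f(a) × f(c) ≥ 0, new interval: [1.445000, 2.060000]
Iteration 2:
  c_2 = (1.445000 + 2.060000)/2 = 1.752500
  f(c_2) = f(1.752500) = 0.107287
  f(a) × f(c) ≥ 0, new interval: [1.752500, 2.060000]
Iteration 3:
  c_3 = (1.752500 + 2.060000)/2 = 1.906250
  f(c_3) = f(1.906250) = -0.008864
  f(a) × f(c) < 0, new interval: [1.752500, 1.906250]
Iteration 4:
  c_4 = (1.752500 + 1.906250)/2 = 1.829375
  f(c_4) = f(1.829375) = 0.052067
  f(a) × f(c) ≥ 0, new interval: [1.829375, 1.906250]
Iteration 5:
  c_5 = (1.829375 + 1.906250)/2 = 1.867812
  f(c_5) = f(1.867812) = 0.022308
  f(a) × f(c) ≥ 0, new interval: [1.867812, 1.906250]
Iteration 6:
  c_6 = (1.867812 + 1.906250)/2 = 1.887031
  f(c_6) = f(1.887031) = 0.006897
  f(a) × f(c) ≥ 0, new interval: [1.887031, 1.906250]
Iteration 7:
  c_7 = (1.887031 + 1.906250)/2 = 1.896641
  f(c_7) = f(1.896641) = -0.000940
  f(a) × f(c) < 0, new interval: [1.887031, 1.896641]

After 7 iteration(s), the approximation is c_7 = 1.896641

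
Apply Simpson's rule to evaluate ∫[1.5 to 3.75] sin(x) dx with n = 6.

f(x) = sin(x)
a = 1.5, b = 3.75, n = 6
h = (b - a)/n = 0.375000

Simpson's rule: (h/3)[f(x₀) + 4f(x₁) + 2f(x₂) + ... + f(xₙ)]

x_0 = 1.5000, f(x_0) = 0.997495, coefficient = 1
x_1 = 1.8750, f(x_1) = 0.954086, coefficient = 4
x_2 = 2.2500, f(x_2) = 0.778073, coefficient = 2
x_3 = 2.6250, f(x_3) = 0.493920, coefficient = 4
x_4 = 3.0000, f(x_4) = 0.141120, coefficient = 2
x_5 = 3.3750, f(x_5) = -0.231294, coefficient = 4
x_6 = 3.7500, f(x_6) = -0.571561, coefficient = 1

I ≈ (0.375000/3) × 7.131169 = 0.891396
Exact value: 0.891297
Error: 0.000100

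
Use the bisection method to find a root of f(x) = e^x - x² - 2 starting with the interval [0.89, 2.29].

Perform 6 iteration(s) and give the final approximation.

f(x) = e^x - x² - 2
Initial interval: [0.89, 2.29]

Iteration 1:
  c_1 = (0.890000 + 2.290000)/2 = 1.590000
  f(c_1) = f(1.590000) = 0.375649
  f(a) × f(c) < 0, new interval: [0.890000, 1.590000]
Iteration 2:
  c_2 = (0.890000 + 1.590000)/2 = 1.240000
  f(c_2) = f(1.240000) = -0.081987
  f(a) × f(c) ≥ 0, new interval: [1.240000, 1.590000]
Iteration 3:
  c_3 = (1.240000 + 1.590000)/2 = 1.415000
  f(c_3) = f(1.415000) = 0.114261
  f(a) × f(c) < 0, new interval: [1.240000, 1.415000]
Iteration 4:
  c_4 = (1.240000 + 1.415000)/2 = 1.327500
  f(c_4) = f(1.327500) = 0.009346
  f(a) × f(c) < 0, new interval: [1.240000, 1.327500]
Iteration 5:
  c_5 = (1.240000 + 1.327500)/2 = 1.283750
  f(c_5) = f(1.283750) = -0.037862
  f(a) × f(c) ≥ 0, new interval: [1.283750, 1.327500]
Iteration 6:
  c_6 = (1.283750 + 1.327500)/2 = 1.305625
  f(c_6) = f(1.305625) = -0.014662
  f(a) × f(c) ≥ 0, new interval: [1.305625, 1.327500]

After 6 iteration(s), the approximation is c_6 = 1.305625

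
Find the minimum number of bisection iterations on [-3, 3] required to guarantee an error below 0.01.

We need (b-a)/2^n ≤ 0.01
(3 - (-3))/2^n ≤ 0.01
6/2^n ≤ 0.01
2^n ≥ 600
n ≥ log₂(600) = 9.23
n ≥ 10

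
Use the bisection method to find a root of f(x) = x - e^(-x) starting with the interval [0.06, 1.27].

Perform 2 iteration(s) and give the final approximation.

f(x) = x - e^(-x)
Initial interval: [0.06, 1.27]

Iteration 1:
  c_1 = (0.060000 + 1.270000)/2 = 0.665000
  f(c_1) = f(0.665000) = 0.150726
  f(a) × f(c) < 0, new interval: [0.060000, 0.665000]
Iteration 2:
  c_2 = (0.060000 + 0.665000)/2 = 0.362500
  f(c_2) = f(0.362500) = -0.333434
  f(a) × f(c) ≥ 0, new interval: [0.362500, 0.665000]

After 2 iteration(s), the approximation is c_2 = 0.362500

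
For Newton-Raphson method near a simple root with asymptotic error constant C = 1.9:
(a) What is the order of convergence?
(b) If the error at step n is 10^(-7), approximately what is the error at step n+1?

(a) Newton-Raphson has quadratic (order 2) convergence near simple roots.
    This means |e_{n+1}| ≈ C|e_n|².

(b) With |e_n| = 10^(-7) and C = 1.9:
    |e_{n+1}| ≈ 1.9 × (10^(-7))² = 1.9 × 10^(-14)

(a) 2 (quadratic); (b) |e_{n+1}| ≈ 1.900e-14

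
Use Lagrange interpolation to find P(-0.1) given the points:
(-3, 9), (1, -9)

Lagrange interpolation formula:
P(x) = Σ yᵢ × Lᵢ(x)
where Lᵢ(x) = Π_{j≠i} (x - xⱼ)/(xᵢ - xⱼ)

L_0(-0.1) = (-0.1 - 1)/(-3 - 1) = 0.275000
L_1(-0.1) = (-0.1 - (-3))/(1 - (-3)) = 0.725000

P(-0.1) = 9×L_0(-0.1) + (-9)×L_1(-0.1)
P(-0.1) = -4.050000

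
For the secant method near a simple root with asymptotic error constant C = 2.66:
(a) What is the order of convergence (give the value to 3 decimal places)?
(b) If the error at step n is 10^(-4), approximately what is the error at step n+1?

(a) Secant method has superlinear convergence with order φ = (1+√5)/2 ≈ 1.618.
    This means |e_{n+1}| ≈ C|e_n|^1.618.

(b) With |e_n| = 10^(-4) and C = 2.66:
    |e_{n+1}| ≈ 2.66 × (10^(-4))^1.618 = 2.66 × 10^(-6.47)

(a) ≈ 1.618 (golden ratio); (b) |e_{n+1}| ≈ 8.969e-07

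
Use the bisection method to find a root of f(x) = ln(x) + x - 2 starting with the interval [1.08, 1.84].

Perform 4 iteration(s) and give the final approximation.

f(x) = ln(x) + x - 2
Initial interval: [1.08, 1.84]

Iteration 1:
  c_1 = (1.080000 + 1.840000)/2 = 1.460000
  f(c_1) = f(1.460000) = -0.161564
  f(a) × f(c) ≥ 0, new interval: [1.460000, 1.840000]
Iteration 2:
  c_2 = (1.460000 + 1.840000)/2 = 1.650000
  f(c_2) = f(1.650000) = 0.150775
  f(a) × f(c) < 0, new interval: [1.460000, 1.650000]
Iteration 3:
  c_3 = (1.460000 + 1.650000)/2 = 1.555000
  f(c_3) = f(1.555000) = -0.003524
  f(a) × f(c) ≥ 0, new interval: [1.555000, 1.650000]
Iteration 4:
  c_4 = (1.555000 + 1.650000)/2 = 1.602500
  f(c_4) = f(1.602500) = 0.074065
  f(a) × f(c) < 0, new interval: [1.555000, 1.602500]

After 4 iteration(s), the approximation is c_4 = 1.602500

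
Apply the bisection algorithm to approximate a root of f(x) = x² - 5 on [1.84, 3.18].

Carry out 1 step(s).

f(x) = x² - 5
Initial interval: [1.84, 3.18]

Iteration 1:
  c_1 = (1.840000 + 3.180000)/2 = 2.510000
  f(c_1) = f(2.510000) = 1.300100
  f(a) × f(c) < 0, new interval: [1.840000, 2.510000]

After 1 iteration(s), the approximation is c_1 = 2.510000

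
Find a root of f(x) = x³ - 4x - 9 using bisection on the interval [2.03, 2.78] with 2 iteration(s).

f(x) = x³ - 4x - 9
Initial interval: [2.03, 2.78]

Iteration 1:
  c_1 = (2.030000 + 2.780000)/2 = 2.405000
  f(c_1) = f(2.405000) = -4.709420
  f(a) × f(c) ≥ 0, new interval: [2.405000, 2.780000]
Iteration 2:
  c_2 = (2.405000 + 2.780000)/2 = 2.592500
  f(c_2) = f(2.592500) = -1.945662
  f(a) × f(c) ≥ 0, new interval: [2.592500, 2.780000]

After 2 iteration(s), the approximation is c_2 = 2.592500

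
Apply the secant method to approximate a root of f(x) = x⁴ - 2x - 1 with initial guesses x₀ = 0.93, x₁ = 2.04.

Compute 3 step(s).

f(x) = x⁴ - 2x - 1
x₀ = 0.93, x₁ = 2.04

Secant formula: x_{n+1} = x_n - f(x_n)(x_n - x_{n-1})/(f(x_n) - f(x_{n-1}))

Iteration 1:
  f(0.930000) = -2.111948
  f(2.040000) = 12.238915
  x_2 = 2.040000 - 12.238915×(2.040000 - 0.930000)/(12.238915 - (-2.111948))
       = 1.093353
Iteration 2:
  f(2.040000) = 12.238915
  f(1.093353) = -1.757674
  x_3 = 1.093353 - (-1.757674)×(1.093353 - 2.040000)/(-1.757674 - 12.238915)
       = 1.212232
Iteration 3:
  f(1.093353) = -1.757674
  f(1.212232) = -1.265014
  x_4 = 1.212232 - (-1.265014)×(1.212232 - 1.093353)/(-1.265014 - (-1.757674))
       = 1.517480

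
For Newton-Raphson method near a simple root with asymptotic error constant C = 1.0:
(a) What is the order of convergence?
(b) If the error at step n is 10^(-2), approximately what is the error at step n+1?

(a) Newton-Raphson has quadratic (order 2) convergence near simple roots.
    This means |e_{n+1}| ≈ C|e_n|².

(b) With |e_n| = 10^(-2) and C = 1.0:
    |e_{n+1}| ≈ 1.0 × (10^(-2))² = 1.0 × 10^(-4)

(a) 2 (quadratic); (b) |e_{n+1}| ≈ 1.000e-04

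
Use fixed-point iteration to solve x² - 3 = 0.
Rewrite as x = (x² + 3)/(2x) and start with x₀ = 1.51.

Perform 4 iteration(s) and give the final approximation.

Equation: x² - 3 = 0
Fixed-point form: x = (x² + 3)/(2x)
x₀ = 1.51

x_1 = g(1.510000) = 1.748377
x_2 = g(1.748377) = 1.732127
x_3 = g(1.732127) = 1.732051
x_4 = g(1.732051) = 1.732051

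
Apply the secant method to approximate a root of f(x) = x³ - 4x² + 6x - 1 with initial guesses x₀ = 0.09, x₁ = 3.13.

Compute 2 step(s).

f(x) = x³ - 4x² + 6x - 1
x₀ = 0.09, x₁ = 3.13

Secant formula: x_{n+1} = x_n - f(x_n)(x_n - x_{n-1})/(f(x_n) - f(x_{n-1}))

Iteration 1:
  f(0.090000) = -0.491671
  f(3.130000) = 9.256697
  x_2 = 3.130000 - 9.256697×(3.130000 - 0.090000)/(9.256697 - (-0.491671))
       = 0.243326
Iteration 2:
  f(3.130000) = 9.256697
  f(0.243326) = 0.237533
  x_3 = 0.243326 - 0.237533×(0.243326 - 3.130000)/(0.237533 - 9.256697)
       = 0.167301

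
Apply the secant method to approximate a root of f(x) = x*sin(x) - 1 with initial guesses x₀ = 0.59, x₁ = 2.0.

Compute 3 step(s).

f(x) = x*sin(x) - 1
x₀ = 0.59, x₁ = 2.0

Secant formula: x_{n+1} = x_n - f(x_n)(x_n - x_{n-1})/(f(x_n) - f(x_{n-1}))

Iteration 1:
  f(0.590000) = -0.671747
  f(2.000000) = 0.818595
  x_2 = 2.000000 - 0.818595×(2.000000 - 0.590000)/(0.818595 - (-0.671747))
       = 1.225534
Iteration 2:
  f(2.000000) = 0.818595
  f(1.225534) = 0.153212
  x_3 = 1.225534 - 0.153212×(1.225534 - 2.000000)/(0.153212 - 0.818595)
       = 1.047205
Iteration 3:
  f(1.225534) = 0.153212
  f(1.047205) = -0.093089
  x_4 = 1.047205 - (-0.093089)×(1.047205 - 1.225534)/(-0.093089 - 0.153212)
       = 1.114605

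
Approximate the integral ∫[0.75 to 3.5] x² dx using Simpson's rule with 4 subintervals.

f(x) = x²
a = 0.75, b = 3.5, n = 4
h = (b - a)/n = 0.687500

Simpson's rule: (h/3)[f(x₀) + 4f(x₁) + 2f(x₂) + ... + f(xₙ)]

x_0 = 0.7500, f(x_0) = 0.562500, coefficient = 1
x_1 = 1.4375, f(x_1) = 2.066406, coefficient = 4
x_2 = 2.1250, f(x_2) = 4.515625, coefficient = 2
x_3 = 2.8125, f(x_3) = 7.910156, coefficient = 4
x_4 = 3.5000, f(x_4) = 12.250000, coefficient = 1

I ≈ (0.687500/3) × 61.750000 = 14.151042
Exact value: 14.151042
Error: 0.000000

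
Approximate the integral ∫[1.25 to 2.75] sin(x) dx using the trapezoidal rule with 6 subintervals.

f(x) = sin(x)
a = 1.25, b = 2.75, n = 6
h = (b - a)/n = 0.250000

Trapezoidal rule: (h/2)[f(x₀) + 2f(x₁) + 2f(x₂) + ... + f(xₙ)]

x_0 = 1.2500, f(x_0) = 0.948985, coefficient = 1
x_1 = 1.5000, f(x_1) = 0.997495, coefficient = 2
x_2 = 1.7500, f(x_2) = 0.983986, coefficient = 2
x_3 = 2.0000, f(x_3) = 0.909297, coefficient = 2
x_4 = 2.2500, f(x_4) = 0.778073, coefficient = 2
x_5 = 2.5000, f(x_5) = 0.598472, coefficient = 2
x_6 = 2.7500, f(x_6) = 0.381661, coefficient = 1

I ≈ (0.250000/2) × 9.865293 = 1.233162
Exact value: 1.239625
Error: 0.006463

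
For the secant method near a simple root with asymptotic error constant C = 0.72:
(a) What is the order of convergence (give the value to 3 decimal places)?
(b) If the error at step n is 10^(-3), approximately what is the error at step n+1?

(a) Secant method has superlinear convergence with order φ = (1+√5)/2 ≈ 1.618.
    This means |e_{n+1}| ≈ C|e_n|^1.618.

(b) With |e_n| = 10^(-3) and C = 0.72:
    |e_{n+1}| ≈ 0.72 × (10^(-3))^1.618 = 0.72 × 10^(-4.85)

(a) ≈ 1.618 (golden ratio); (b) |e_{n+1}| ≈ 1.007e-05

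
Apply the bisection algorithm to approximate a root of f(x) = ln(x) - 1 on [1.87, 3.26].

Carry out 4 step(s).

f(x) = ln(x) - 1
Initial interval: [1.87, 3.26]

Iteration 1:
  c_1 = (1.870000 + 3.260000)/2 = 2.565000
  f(c_1) = f(2.565000) = -0.058042
  f(a) × f(c) ≥ 0, new interval: [2.565000, 3.260000]
Iteration 2:
  c_2 = (2.565000 + 3.260000)/2 = 2.912500
  f(c_2) = f(2.912500) = 0.069012
  f(a) × f(c) < 0, new interval: [2.565000, 2.912500]
Iteration 3:
  c_3 = (2.565000 + 2.912500)/2 = 2.738750
  f(c_3) = f(2.738750) = 0.007502
  f(a) × f(c) < 0, new interval: [2.565000, 2.738750]
Iteration 4:
  c_4 = (2.565000 + 2.738750)/2 = 2.651875
  f(c_4) = f(2.651875) = -0.024733
  f(a) × f(c) ≥ 0, new interval: [2.651875, 2.738750]

After 4 iteration(s), the approximation is c_4 = 2.651875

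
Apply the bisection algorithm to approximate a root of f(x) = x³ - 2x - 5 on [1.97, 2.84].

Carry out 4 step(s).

f(x) = x³ - 2x - 5
Initial interval: [1.97, 2.84]

Iteration 1:
  c_1 = (1.970000 + 2.840000)/2 = 2.405000
  f(c_1) = f(2.405000) = 4.100580
  f(a) × f(c) < 0, new interval: [1.970000, 2.405000]
Iteration 2:
  c_2 = (1.970000 + 2.405000)/2 = 2.187500
  f(c_2) = f(2.187500) = 1.092529
  f(a) × f(c) < 0, new interval: [1.970000, 2.187500]
Iteration 3:
  c_3 = (1.970000 + 2.187500)/2 = 2.078750
  f(c_3) = f(2.078750) = -0.174802
  f(a) × f(c) ≥ 0, new interval: [2.078750, 2.187500]
Iteration 4:
  c_4 = (2.078750 + 2.187500)/2 = 2.133125
  f(c_4) = f(2.133125) = 0.439943
  f(a) × f(c) < 0, new interval: [2.078750, 2.133125]

After 4 iteration(s), the approximation is c_4 = 2.133125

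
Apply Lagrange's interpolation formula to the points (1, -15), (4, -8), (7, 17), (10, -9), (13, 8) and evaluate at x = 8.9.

Lagrange interpolation formula:
P(x) = Σ yᵢ × Lᵢ(x)
where Lᵢ(x) = Π_{j≠i} (x - xⱼ)/(xᵢ - xⱼ)

L_0(8.9) = (8.9 - 4)/(1 - 4) × (8.9 - 7)/(1 - 7) × (8.9 - 10)/(1 - 10) × (8.9 - 13)/(1 - 13) = 0.021599
L_1(8.9) = (8.9 - 1)/(4 - 1) × (8.9 - 7)/(4 - 7) × (8.9 - 10)/(4 - 10) × (8.9 - 13)/(4 - 13) = -0.139290
L_2(8.9) = (8.9 - 1)/(7 - 1) × (8.9 - 4)/(7 - 4) × (8.9 - 10)/(7 - 10) × (8.9 - 13)/(7 - 13) = 0.538834
L_3(8.9) = (8.9 - 1)/(10 - 1) × (8.9 - 4)/(10 - 4) × (8.9 - 7)/(10 - 7) × (8.9 - 13)/(10 - 13) = 0.620475
L_4(8.9) = (8.9 - 1)/(13 - 1) × (8.9 - 4)/(13 - 4) × (8.9 - 7)/(13 - 7) × (8.9 - 10)/(13 - 10) = -0.041617

P(8.9) = (-15)×L_0(8.9) + (-8)×L_1(8.9) + 17×L_2(8.9) + (-9)×L_3(8.9) + 8×L_4(8.9)
P(8.9) = 4.033299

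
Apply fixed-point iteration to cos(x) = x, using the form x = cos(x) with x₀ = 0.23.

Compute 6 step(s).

Equation: cos(x) = x
Fixed-point form: x = cos(x)
x₀ = 0.23

x_1 = g(0.230000) = 0.973666
x_2 = g(0.973666) = 0.562271
x_3 = g(0.562271) = 0.846046
x_4 = g(0.846046) = 0.662948
x_5 = g(0.662948) = 0.788181
x_6 = g(0.788181) = 0.705136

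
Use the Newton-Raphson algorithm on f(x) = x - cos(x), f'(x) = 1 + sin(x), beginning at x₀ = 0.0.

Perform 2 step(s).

f(x) = x - cos(x)
f'(x) = 1 + sin(x)
x₀ = 0.0

Newton-Raphson formula: x_{n+1} = x_n - f(x_n)/f'(x_n)

Iteration 1:
  f(0.000000) = -1.000000
  f'(0.000000) = 1.000000
  x_1 = 0.000000 - (-1.000000)/1.000000 = 1.000000
Iteration 2:
  f(1.000000) = 0.459698
  f'(1.000000) = 1.841471
  x_2 = 1.000000 - 0.459698/1.841471 = 0.750364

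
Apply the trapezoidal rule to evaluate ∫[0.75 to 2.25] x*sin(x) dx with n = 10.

f(x) = x*sin(x)
a = 0.75, b = 2.25, n = 10
h = (b - a)/n = 0.150000

Trapezoidal rule: (h/2)[f(x₀) + 2f(x₁) + 2f(x₂) + ... + f(xₙ)]

x_0 = 0.7500, f(x_0) = 0.511229, coefficient = 1
x_1 = 0.9000, f(x_1) = 0.704994, coefficient = 2
x_2 = 1.0500, f(x_2) = 0.910794, coefficient = 2
x_3 = 1.2000, f(x_3) = 1.118447, coefficient = 2
x_4 = 1.3500, f(x_4) = 1.317227, coefficient = 2
x_5 = 1.5000, f(x_5) = 1.496242, coefficient = 2
x_6 = 1.6500, f(x_6) = 1.644827, coefficient = 2
x_7 = 1.8000, f(x_7) = 1.752926, coefficient = 2
x_8 = 1.9500, f(x_8) = 1.811471, coefficient = 2
x_9 = 2.1000, f(x_9) = 1.812740, coefficient = 2
x_10 = 2.2500, f(x_10) = 1.750665, coefficient = 1

I ≈ (0.150000/2) × 27.401231 = 2.055092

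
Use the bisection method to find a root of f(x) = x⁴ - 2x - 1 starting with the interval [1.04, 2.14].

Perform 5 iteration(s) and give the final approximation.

f(x) = x⁴ - 2x - 1
Initial interval: [1.04, 2.14]

Iteration 1:
  c_1 = (1.040000 + 2.140000)/2 = 1.590000
  f(c_1) = f(1.590000) = 2.211290
  f(a) × f(c) < 0, new interval: [1.040000, 1.590000]
Iteration 2:
  c_2 = (1.040000 + 1.590000)/2 = 1.315000
  f(c_2) = f(1.315000) = -0.639781
  f(a) × f(c) ≥ 0, new interval: [1.315000, 1.590000]
Iteration 3:
  c_3 = (1.315000 + 1.590000)/2 = 1.452500
  f(c_3) = f(1.452500) = 0.546071
  f(a) × f(c) < 0, new interval: [1.315000, 1.452500]
Iteration 4:
  c_4 = (1.315000 + 1.452500)/2 = 1.383750
  f(c_4) = f(1.383750) = -0.101179
  f(a) × f(c) ≥ 0, new interval: [1.383750, 1.452500]
Iteration 5:
  c_5 = (1.383750 + 1.452500)/2 = 1.418125
  f(c_5) = f(1.418125) = 0.208187
  f(a) × f(c) < 0, new interval: [1.383750, 1.418125]

After 5 iteration(s), the approximation is c_5 = 1.418125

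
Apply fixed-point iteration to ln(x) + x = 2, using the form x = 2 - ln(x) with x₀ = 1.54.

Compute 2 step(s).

Equation: ln(x) + x = 2
Fixed-point form: x = 2 - ln(x)
x₀ = 1.54

x_1 = g(1.540000) = 1.568218
x_2 = g(1.568218) = 1.550060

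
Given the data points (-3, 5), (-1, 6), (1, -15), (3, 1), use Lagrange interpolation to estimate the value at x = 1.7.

Lagrange interpolation formula:
P(x) = Σ yᵢ × Lᵢ(x)
where Lᵢ(x) = Π_{j≠i} (x - xⱼ)/(xᵢ - xⱼ)

L_0(1.7) = (1.7 - (-1))/(-3 - (-1)) × (1.7 - 1)/(-3 - 1) × (1.7 - 3)/(-3 - 3) = 0.051187
L_1(1.7) = (1.7 - (-3))/(-1 - (-3)) × (1.7 - 1)/(-1 - 1) × (1.7 - 3)/(-1 - 3) = -0.267313
L_2(1.7) = (1.7 - (-3))/(1 - (-3)) × (1.7 - (-1))/(1 - (-1)) × (1.7 - 3)/(1 - 3) = 1.031063
L_3(1.7) = (1.7 - (-3))/(3 - (-3)) × (1.7 - (-1))/(3 - (-1)) × (1.7 - 1)/(3 - 1) = 0.185063

P(1.7) = 5×L_0(1.7) + 6×L_1(1.7) + (-15)×L_2(1.7) + 1×L_3(1.7)
P(1.7) = -16.628813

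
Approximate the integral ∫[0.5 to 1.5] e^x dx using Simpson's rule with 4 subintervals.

f(x) = e^x
a = 0.5, b = 1.5, n = 4
h = (b - a)/n = 0.250000

Simpson's rule: (h/3)[f(x₀) + 4f(x₁) + 2f(x₂) + ... + f(xₙ)]

x_0 = 0.5000, f(x_0) = 1.648721, coefficient = 1
x_1 = 0.7500, f(x_1) = 2.117000, coefficient = 4
x_2 = 1.0000, f(x_2) = 2.718282, coefficient = 2
x_3 = 1.2500, f(x_3) = 3.490343, coefficient = 4
x_4 = 1.5000, f(x_4) = 4.481689, coefficient = 1

I ≈ (0.250000/3) × 33.996346 = 2.833029
Exact value: 2.832968
Error: 0.000061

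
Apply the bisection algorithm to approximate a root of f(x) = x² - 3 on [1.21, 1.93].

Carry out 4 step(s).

f(x) = x² - 3
Initial interval: [1.21, 1.93]

Iteration 1:
  c_1 = (1.210000 + 1.930000)/2 = 1.570000
  f(c_1) = f(1.570000) = -0.535100
  f(a) × f(c) ≥ 0, new interval: [1.570000, 1.930000]
Iteration 2:
  c_2 = (1.570000 + 1.930000)/2 = 1.750000
  f(c_2) = f(1.750000) = 0.062500
  f(a) × f(c) < 0, new interval: [1.570000, 1.750000]
Iteration 3:
  c_3 = (1.570000 + 1.750000)/2 = 1.660000
  f(c_3) = f(1.660000) = -0.244400
  f(a) × f(c) ≥ 0, new interval: [1.660000, 1.750000]
Iteration 4:
  c_4 = (1.660000 + 1.750000)/2 = 1.705000
  f(c_4) = f(1.705000) = -0.092975
  f(a) × f(c) ≥ 0, new interval: [1.705000, 1.750000]

After 4 iteration(s), the approximation is c_4 = 1.705000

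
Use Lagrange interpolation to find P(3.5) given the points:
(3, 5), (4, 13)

Lagrange interpolation formula:
P(x) = Σ yᵢ × Lᵢ(x)
where Lᵢ(x) = Π_{j≠i} (x - xⱼ)/(xᵢ - xⱼ)

L_0(3.5) = (3.5 - 4)/(3 - 4) = 0.500000
L_1(3.5) = (3.5 - 3)/(4 - 3) = 0.500000

P(3.5) = 5×L_0(3.5) + 13×L_1(3.5)
P(3.5) = 9.000000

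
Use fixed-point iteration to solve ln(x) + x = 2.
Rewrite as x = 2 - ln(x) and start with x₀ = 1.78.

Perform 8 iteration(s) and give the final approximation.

Equation: ln(x) + x = 2
Fixed-point form: x = 2 - ln(x)
x₀ = 1.78

x_1 = g(1.780000) = 1.423387
x_2 = g(1.423387) = 1.646961
x_3 = g(1.646961) = 1.501068
x_4 = g(1.501068) = 1.593823
x_5 = g(1.593823) = 1.533864
x_6 = g(1.533864) = 1.572210
x_7 = g(1.572210) = 1.547518
x_8 = g(1.547518) = 1.563348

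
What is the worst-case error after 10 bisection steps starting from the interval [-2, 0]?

Bisection error bound: |error| ≤ (b-a)/2^n
|error| ≤ (0 - (-2))/2^10 = 2/2^10
|error| ≤ 0.0019531250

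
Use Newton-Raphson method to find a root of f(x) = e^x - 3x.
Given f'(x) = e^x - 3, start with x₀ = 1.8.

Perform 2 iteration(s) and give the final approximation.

f(x) = e^x - 3x
f'(x) = e^x - 3
x₀ = 1.8

Newton-Raphson formula: x_{n+1} = x_n - f(x_n)/f'(x_n)

Iteration 1:
  f(1.800000) = 0.649647
  f'(1.800000) = 3.049647
  x_1 = 1.800000 - 0.649647/3.049647 = 1.586976
Iteration 2:
  f(1.586976) = 0.128015
  f'(1.586976) = 1.888943
  x_2 = 1.586976 - 0.128015/1.888943 = 1.519206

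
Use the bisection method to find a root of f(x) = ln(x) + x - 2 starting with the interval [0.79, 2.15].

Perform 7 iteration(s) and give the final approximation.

f(x) = ln(x) + x - 2
Initial interval: [0.79, 2.15]

Iteration 1:
  c_1 = (0.790000 + 2.150000)/2 = 1.470000
  f(c_1) = f(1.470000) = -0.144738
  f(a) × f(c) ≥ 0, new interval: [1.470000, 2.150000]
Iteration 2:
  c_2 = (1.470000 + 2.150000)/2 = 1.810000
  f(c_2) = f(1.810000) = 0.403327
  f(a) × f(c) < 0, new interval: [1.470000, 1.810000]
Iteration 3:
  c_3 = (1.470000 + 1.810000)/2 = 1.640000
  f(c_3) = f(1.640000) = 0.134696
  f(a) × f(c) < 0, new interval: [1.470000, 1.640000]
Iteration 4:
  c_4 = (1.470000 + 1.640000)/2 = 1.555000
  f(c_4) = f(1.555000) = -0.003524
  f(a) × f(c) ≥ 0, new interval: [1.555000, 1.640000]
Iteration 5:
  c_5 = (1.555000 + 1.640000)/2 = 1.597500
  f(c_5) = f(1.597500) = 0.065940
  f(a) × f(c) < 0, new interval: [1.555000, 1.597500]
Iteration 6:
  c_6 = (1.555000 + 1.597500)/2 = 1.576250
  f(c_6) = f(1.576250) = 0.031299
  f(a) × f(c) < 0, new interval: [1.555000, 1.576250]
Iteration 7:
  c_7 = (1.555000 + 1.576250)/2 = 1.565625
  f(c_7) = f(1.565625) = 0.013910
  f(a) × f(c) < 0, new interval: [1.555000, 1.565625]

After 7 iteration(s), the approximation is c_7 = 1.565625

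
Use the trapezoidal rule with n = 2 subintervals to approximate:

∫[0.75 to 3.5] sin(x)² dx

f(x) = sin(x)²
a = 0.75, b = 3.5, n = 2
h = (b - a)/n = 1.375000

Trapezoidal rule: (h/2)[f(x₀) + 2f(x₁) + 2f(x₂) + ... + f(xₙ)]

x_0 = 0.7500, f(x_0) = 0.464631, coefficient = 1
x_1 = 2.1250, f(x_1) = 0.723044, coefficient = 2
x_2 = 3.5000, f(x_2) = 0.123049, coefficient = 1

I ≈ (1.375000/2) × 2.033768 = 1.398215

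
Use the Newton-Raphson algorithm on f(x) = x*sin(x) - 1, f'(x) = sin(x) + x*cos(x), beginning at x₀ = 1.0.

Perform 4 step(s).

f(x) = x*sin(x) - 1
f'(x) = sin(x) + x*cos(x)
x₀ = 1.0

Newton-Raphson formula: x_{n+1} = x_n - f(x_n)/f'(x_n)

Iteration 1:
  f(1.000000) = -0.158529
  f'(1.000000) = 1.381773
  x_1 = 1.000000 - (-0.158529)/1.381773 = 1.114729
Iteration 2:
  f(1.114729) = 0.000794
  f'(1.114729) = 1.388741
  x_2 = 1.114729 - 0.000794/1.388741 = 1.114157
Iteration 3:
  f(1.114157) = 0.000000
  f'(1.114157) = 1.388809
  x_3 = 1.114157 - 0.000000/1.388809 = 1.114157
Iteration 4:
  f(1.114157) = 0.000000
  f'(1.114157) = 1.388809
  x_4 = 1.114157 - 0.000000/1.388809 = 1.114157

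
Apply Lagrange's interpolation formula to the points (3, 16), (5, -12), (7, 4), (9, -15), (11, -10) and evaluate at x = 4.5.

Lagrange interpolation formula:
P(x) = Σ yᵢ × Lᵢ(x)
where Lᵢ(x) = Π_{j≠i} (x - xⱼ)/(xᵢ - xⱼ)

L_0(4.5) = (4.5 - 5)/(3 - 5) × (4.5 - 7)/(3 - 7) × (4.5 - 9)/(3 - 9) × (4.5 - 11)/(3 - 11) = 0.095215
L_1(4.5) = (4.5 - 3)/(5 - 3) × (4.5 - 7)/(5 - 7) × (4.5 - 9)/(5 - 9) × (4.5 - 11)/(5 - 11) = 1.142578
L_2(4.5) = (4.5 - 3)/(7 - 3) × (4.5 - 5)/(7 - 5) × (4.5 - 9)/(7 - 9) × (4.5 - 11)/(7 - 11) = -0.342773
L_3(4.5) = (4.5 - 3)/(9 - 3) × (4.5 - 5)/(9 - 5) × (4.5 - 7)/(9 - 7) × (4.5 - 11)/(9 - 11) = 0.126953
L_4(4.5) = (4.5 - 3)/(11 - 3) × (4.5 - 5)/(11 - 5) × (4.5 - 7)/(11 - 7) × (4.5 - 9)/(11 - 9) = -0.021973

P(4.5) = 16×L_0(4.5) + (-12)×L_1(4.5) + 4×L_2(4.5) + (-15)×L_3(4.5) + (-10)×L_4(4.5)
P(4.5) = -15.243164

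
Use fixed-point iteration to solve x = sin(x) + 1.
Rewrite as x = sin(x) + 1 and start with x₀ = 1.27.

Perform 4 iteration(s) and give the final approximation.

Equation: x = sin(x) + 1
Fixed-point form: x = sin(x) + 1
x₀ = 1.27

x_1 = g(1.270000) = 1.955101
x_2 = g(1.955101) = 1.927059
x_3 = g(1.927059) = 1.937207
x_4 = g(1.937207) = 1.933619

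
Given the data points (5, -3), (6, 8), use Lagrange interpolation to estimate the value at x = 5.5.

Lagrange interpolation formula:
P(x) = Σ yᵢ × Lᵢ(x)
where Lᵢ(x) = Π_{j≠i} (x - xⱼ)/(xᵢ - xⱼ)

L_0(5.5) = (5.5 - 6)/(5 - 6) = 0.500000
L_1(5.5) = (5.5 - 5)/(6 - 5) = 0.500000

P(5.5) = (-3)×L_0(5.5) + 8×L_1(5.5)
P(5.5) = 2.500000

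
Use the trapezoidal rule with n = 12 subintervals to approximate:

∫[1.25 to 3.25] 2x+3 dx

f(x) = 2x+3
a = 1.25, b = 3.25, n = 12
h = (b - a)/n = 0.166667

Trapezoidal rule: (h/2)[f(x₀) + 2f(x₁) + 2f(x₂) + ... + f(xₙ)]

x_0 = 1.2500, f(x_0) = 5.500000, coefficient = 1
x_1 = 1.4167, f(x_1) = 5.833333, coefficient = 2
x_2 = 1.5833, f(x_2) = 6.166667, coefficient = 2
x_3 = 1.7500, f(x_3) = 6.500000, coefficient = 2
x_4 = 1.9167, f(x_4) = 6.833333, coefficient = 2
x_5 = 2.0833, f(x_5) = 7.166667, coefficient = 2
x_6 = 2.2500, f(x_6) = 7.500000, coefficient = 2
x_7 = 2.4167, f(x_7) = 7.833333, coefficient = 2
x_8 = 2.5833, f(x_8) = 8.166667, coefficient = 2
x_9 = 2.7500, f(x_9) = 8.500000, coefficient = 2
x_10 = 2.9167, f(x_10) = 8.833333, coefficient = 2
x_11 = 3.0833, f(x_11) = 9.166667, coefficient = 2
x_12 = 3.2500, f(x_12) = 9.500000, coefficient = 1

I ≈ (0.166667/2) × 180.000000 = 15.000000
Exact value: 15.000000
Error: 0.000000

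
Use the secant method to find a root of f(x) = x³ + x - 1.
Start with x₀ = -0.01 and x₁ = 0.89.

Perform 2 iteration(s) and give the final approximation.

f(x) = x³ + x - 1
x₀ = -0.01, x₁ = 0.89

Secant formula: x_{n+1} = x_n - f(x_n)(x_n - x_{n-1})/(f(x_n) - f(x_{n-1}))

Iteration 1:
  f(-0.010000) = -1.010001
  f(0.890000) = 0.594969
  x_2 = 0.890000 - 0.594969×(0.890000 - (-0.010000))/(0.594969 - (-1.010001))
       = 0.556366
Iteration 2:
  f(0.890000) = 0.594969
  f(0.556366) = -0.271414
  x_3 = 0.556366 - (-0.271414)×(0.556366 - 0.890000)/(-0.271414 - 0.594969)
       = 0.660885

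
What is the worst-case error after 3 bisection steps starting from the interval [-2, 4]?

Bisection error bound: |error| ≤ (b-a)/2^n
|error| ≤ (4 - (-2))/2^3 = 6/2^3
|error| ≤ 0.7500000000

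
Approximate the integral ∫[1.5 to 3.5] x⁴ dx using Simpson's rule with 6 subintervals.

f(x) = x⁴
a = 1.5, b = 3.5, n = 6
h = (b - a)/n = 0.333333

Simpson's rule: (h/3)[f(x₀) + 4f(x₁) + 2f(x₂) + ... + f(xₙ)]

x_0 = 1.5000, f(x_0) = 5.062500, coefficient = 1
x_1 = 1.8333, f(x_1) = 11.297068, coefficient = 4
x_2 = 2.1667, f(x_2) = 22.037809, coefficient = 2
x_3 = 2.5000, f(x_3) = 39.062500, coefficient = 4
x_4 = 2.8333, f(x_4) = 64.445216, coefficient = 2
x_5 = 3.1667, f(x_5) = 100.556327, coefficient = 4
x_6 = 3.5000, f(x_6) = 150.062500, coefficient = 1

I ≈ (0.333333/3) × 931.754630 = 103.528292
Exact value: 103.525000
Error: 0.003292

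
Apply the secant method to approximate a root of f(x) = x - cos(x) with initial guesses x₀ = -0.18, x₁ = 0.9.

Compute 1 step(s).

f(x) = x - cos(x)
x₀ = -0.18, x₁ = 0.9

Secant formula: x_{n+1} = x_n - f(x_n)(x_n - x_{n-1})/(f(x_n) - f(x_{n-1}))

Iteration 1:
  f(-0.180000) = -1.163844
  f(0.900000) = 0.278390
  x_2 = 0.900000 - 0.278390×(0.900000 - (-0.180000))/(0.278390 - (-1.163844))
       = 0.691531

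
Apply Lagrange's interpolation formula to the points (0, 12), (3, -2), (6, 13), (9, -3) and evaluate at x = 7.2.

Lagrange interpolation formula:
P(x) = Σ yᵢ × Lᵢ(x)
where Lᵢ(x) = Π_{j≠i} (x - xⱼ)/(xᵢ - xⱼ)

L_0(7.2) = (7.2 - 3)/(0 - 3) × (7.2 - 6)/(0 - 6) × (7.2 - 9)/(0 - 9) = 0.056000
L_1(7.2) = (7.2 - 0)/(3 - 0) × (7.2 - 6)/(3 - 6) × (7.2 - 9)/(3 - 9) = -0.288000
L_2(7.2) = (7.2 - 0)/(6 - 0) × (7.2 - 3)/(6 - 3) × (7.2 - 9)/(6 - 9) = 1.008000
L_3(7.2) = (7.2 - 0)/(9 - 0) × (7.2 - 3)/(9 - 3) × (7.2 - 6)/(9 - 6) = 0.224000

P(7.2) = 12×L_0(7.2) + (-2)×L_1(7.2) + 13×L_2(7.2) + (-3)×L_3(7.2)
P(7.2) = 13.680000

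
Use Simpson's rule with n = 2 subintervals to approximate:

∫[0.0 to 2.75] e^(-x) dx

f(x) = e^(-x)
a = 0.0, b = 2.75, n = 2
h = (b - a)/n = 1.375000

Simpson's rule: (h/3)[f(x₀) + 4f(x₁) + 2f(x₂) + ... + f(xₙ)]

x_0 = 0.0000, f(x_0) = 1.000000, coefficient = 1
x_1 = 1.3750, f(x_1) = 0.252840, coefficient = 4
x_2 = 2.7500, f(x_2) = 0.063928, coefficient = 1

I ≈ (1.375000/3) × 2.075286 = 0.951173
Exact value: 0.936072
Error: 0.015101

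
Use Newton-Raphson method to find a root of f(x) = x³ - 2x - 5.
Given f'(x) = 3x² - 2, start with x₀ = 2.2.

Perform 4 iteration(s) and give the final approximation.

f(x) = x³ - 2x - 5
f'(x) = 3x² - 2
x₀ = 2.2

Newton-Raphson formula: x_{n+1} = x_n - f(x_n)/f'(x_n)

Iteration 1:
  f(2.200000) = 1.248000
  f'(2.200000) = 12.520000
  x_1 = 2.200000 - 1.248000/12.520000 = 2.100319
Iteration 2:
  f(2.100319) = 0.064589
  f'(2.100319) = 11.234026
  x_2 = 2.100319 - 0.064589/11.234026 = 2.094570
Iteration 3:
  f(2.094570) = 0.000208
  f'(2.094570) = 11.161672
  x_3 = 2.094570 - 0.000208/11.161672 = 2.094551
Iteration 4:
  f(2.094551) = 0.000000
  f'(2.094551) = 11.161438
  x_4 = 2.094551 - 0.000000/11.161438 = 2.094551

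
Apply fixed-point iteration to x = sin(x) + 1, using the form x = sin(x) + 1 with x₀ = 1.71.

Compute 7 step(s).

Equation: x = sin(x) + 1
Fixed-point form: x = sin(x) + 1
x₀ = 1.71

x_1 = g(1.710000) = 1.990327
x_2 = g(1.990327) = 1.913280
x_3 = g(1.913280) = 1.941923
x_4 = g(1.941923) = 1.931919
x_5 = g(1.931919) = 1.935501
x_6 = g(1.935501) = 1.934229
x_7 = g(1.934229) = 1.934682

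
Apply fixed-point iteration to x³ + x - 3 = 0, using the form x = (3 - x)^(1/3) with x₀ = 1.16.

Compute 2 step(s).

Equation: x³ + x - 3 = 0
Fixed-point form: x = (3 - x)^(1/3)
x₀ = 1.16

x_1 = g(1.160000) = 1.225385
x_2 = g(1.225385) = 1.210695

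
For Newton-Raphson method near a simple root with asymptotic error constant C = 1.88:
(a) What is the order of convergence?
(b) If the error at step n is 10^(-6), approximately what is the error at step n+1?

(a) Newton-Raphson has quadratic (order 2) convergence near simple roots.
    This means |e_{n+1}| ≈ C|e_n|².

(b) With |e_n| = 10^(-6) and C = 1.88:
    |e_{n+1}| ≈ 1.88 × (10^(-6))² = 1.88 × 10^(-12)

(a) 2 (quadratic); (b) |e_{n+1}| ≈ 1.880e-12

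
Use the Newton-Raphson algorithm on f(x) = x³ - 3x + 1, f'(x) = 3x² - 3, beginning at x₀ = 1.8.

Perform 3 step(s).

f(x) = x³ - 3x + 1
f'(x) = 3x² - 3
x₀ = 1.8

Newton-Raphson formula: x_{n+1} = x_n - f(x_n)/f'(x_n)

Iteration 1:
  f(1.800000) = 1.432000
  f'(1.800000) = 6.720000
  x_1 = 1.800000 - 1.432000/6.720000 = 1.586905
Iteration 2:
  f(1.586905) = 0.235535
  f'(1.586905) = 4.554800
  x_2 = 1.586905 - 0.235535/4.554800 = 1.535193
Iteration 3:
  f(1.535193) = 0.012592
  f'(1.535193) = 4.070456
  x_3 = 1.535193 - 0.012592/4.070456 = 1.532100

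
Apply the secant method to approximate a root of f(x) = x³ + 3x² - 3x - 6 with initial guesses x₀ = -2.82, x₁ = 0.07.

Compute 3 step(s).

f(x) = x³ + 3x² - 3x - 6
x₀ = -2.82, x₁ = 0.07

Secant formula: x_{n+1} = x_n - f(x_n)(x_n - x_{n-1})/(f(x_n) - f(x_{n-1}))

Iteration 1:
  f(-2.820000) = 3.891432
  f(0.070000) = -6.194957
  x_2 = 0.070000 - (-6.194957)×(0.070000 - (-2.820000))/(-6.194957 - 3.891432)
       = -1.705008
Iteration 2:
  f(0.070000) = -6.194957
  f(-1.705008) = 2.879635
  x_3 = -1.705008 - 2.879635×(-1.705008 - 0.070000)/(2.879635 - (-6.194957))
       = -1.141746
Iteration 3:
  f(-1.705008) = 2.879635
  f(-1.141746) = -0.152372
  x_4 = -1.141746 - (-0.152372)×(-1.141746 - (-1.705008))/(-0.152372 - 2.879635)
       = -1.170052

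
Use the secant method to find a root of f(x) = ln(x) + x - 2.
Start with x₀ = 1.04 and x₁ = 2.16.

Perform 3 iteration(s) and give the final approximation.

f(x) = ln(x) + x - 2
x₀ = 1.04, x₁ = 2.16

Secant formula: x_{n+1} = x_n - f(x_n)(x_n - x_{n-1})/(f(x_n) - f(x_{n-1}))

Iteration 1:
  f(1.040000) = -0.920779
  f(2.160000) = 0.930108
  x_2 = 2.160000 - 0.930108×(2.160000 - 1.040000)/(0.930108 - (-0.920779))
       = 1.597177
Iteration 2:
  f(2.160000) = 0.930108
  f(1.597177) = 0.065415
  x_3 = 1.597177 - 0.065415×(1.597177 - 2.160000)/(0.065415 - 0.930108)
       = 1.554599
Iteration 3:
  f(1.597177) = 0.065415
  f(1.554599) = -0.004183
  x_4 = 1.554599 - (-0.004183)×(1.554599 - 1.597177)/(-0.004183 - 0.065415)
       = 1.557158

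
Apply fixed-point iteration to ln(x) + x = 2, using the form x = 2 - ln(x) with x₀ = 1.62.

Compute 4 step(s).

Equation: ln(x) + x = 2
Fixed-point form: x = 2 - ln(x)
x₀ = 1.62

x_1 = g(1.620000) = 1.517574
x_2 = g(1.517574) = 1.582887
x_3 = g(1.582887) = 1.540750
x_4 = g(1.540750) = 1.567731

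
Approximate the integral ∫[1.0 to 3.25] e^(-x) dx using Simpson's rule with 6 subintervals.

f(x) = e^(-x)
a = 1.0, b = 3.25, n = 6
h = (b - a)/n = 0.375000

Simpson's rule: (h/3)[f(x₀) + 4f(x₁) + 2f(x₂) + ... + f(xₙ)]

x_0 = 1.0000, f(x_0) = 0.367879, coefficient = 1
x_1 = 1.3750, f(x_1) = 0.252840, coefficient = 4
x_2 = 1.7500, f(x_2) = 0.173774, coefficient = 2
x_3 = 2.1250, f(x_3) = 0.119433, coefficient = 4
x_4 = 2.5000, f(x_4) = 0.082085, coefficient = 2
x_5 = 2.8750, f(x_5) = 0.056416, coefficient = 4
x_6 = 3.2500, f(x_6) = 0.038774, coefficient = 1

I ≈ (0.375000/3) × 2.633126 = 0.329141
Exact value: 0.329105
Error: 0.000036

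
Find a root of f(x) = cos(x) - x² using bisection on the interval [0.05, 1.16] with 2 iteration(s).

f(x) = cos(x) - x²
Initial interval: [0.05, 1.16]

Iteration 1:
  c_1 = (0.050000 + 1.160000)/2 = 0.605000
  f(c_1) = f(0.605000) = 0.456477
  f(a) × f(c) ≥ 0, new interval: [0.605000, 1.160000]
Iteration 2:
  c_2 = (0.605000 + 1.160000)/2 = 0.882500
  f(c_2) = f(0.882500) = -0.143584
  f(a) × f(c) < 0, new interval: [0.605000, 0.882500]

After 2 iteration(s), the approximation is c_2 = 0.882500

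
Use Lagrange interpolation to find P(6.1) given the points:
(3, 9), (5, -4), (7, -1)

Lagrange interpolation formula:
P(x) = Σ yᵢ × Lᵢ(x)
where Lᵢ(x) = Π_{j≠i} (x - xⱼ)/(xᵢ - xⱼ)

L_0(6.1) = (6.1 - 5)/(3 - 5) × (6.1 - 7)/(3 - 7) = -0.123750
L_1(6.1) = (6.1 - 3)/(5 - 3) × (6.1 - 7)/(5 - 7) = 0.697500
L_2(6.1) = (6.1 - 3)/(7 - 3) × (6.1 - 5)/(7 - 5) = 0.426250

P(6.1) = 9×L_0(6.1) + (-4)×L_1(6.1) + (-1)×L_2(6.1)
P(6.1) = -4.330000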